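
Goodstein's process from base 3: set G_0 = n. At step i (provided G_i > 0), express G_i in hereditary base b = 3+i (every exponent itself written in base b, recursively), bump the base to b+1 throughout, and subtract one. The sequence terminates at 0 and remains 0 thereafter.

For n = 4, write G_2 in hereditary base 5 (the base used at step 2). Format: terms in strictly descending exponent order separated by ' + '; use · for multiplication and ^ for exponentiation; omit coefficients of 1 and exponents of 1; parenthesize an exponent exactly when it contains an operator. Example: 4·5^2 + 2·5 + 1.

4

base 3: 4 = 3 + 1; at 4: 4 + 1 = 5; next = 4
base 4: 4 = 4; at 5: 5 = 5; next = 4
base 5: 4 = 4; at 6: 4 = 4; next = 3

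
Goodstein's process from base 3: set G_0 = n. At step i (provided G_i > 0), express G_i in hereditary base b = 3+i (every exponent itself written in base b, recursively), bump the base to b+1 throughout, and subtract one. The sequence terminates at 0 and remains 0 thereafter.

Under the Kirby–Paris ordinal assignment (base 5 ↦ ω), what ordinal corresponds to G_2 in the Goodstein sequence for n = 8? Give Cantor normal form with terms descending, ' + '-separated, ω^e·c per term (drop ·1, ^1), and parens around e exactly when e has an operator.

ω·2

[0] 8 ≡ 2·3 + 2 (base 3). Lift 4: 10. −1: 9.
[1] 9 ≡ 2·4 + 1 (base 4). Lift 5: 11. −1: 10.
[2] 10 ≡ 2·5 (base 5). Lift 6: 12. −1: 11.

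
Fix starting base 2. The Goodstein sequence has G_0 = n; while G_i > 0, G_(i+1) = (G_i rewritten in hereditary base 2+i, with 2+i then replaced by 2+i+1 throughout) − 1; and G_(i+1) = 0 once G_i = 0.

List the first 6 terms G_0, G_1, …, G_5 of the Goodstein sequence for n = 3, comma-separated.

3, 3, 3, 2, 1, 0

i=0: 3 = 2 + 1 (b=2); 2→3: 3 + 1 = 4; 4−1 = 3
i=1: 3 = 3 (b=3); 3→4: 4 = 4; 4−1 = 3
i=2: 3 = 3 (b=4); 4→5: 3 = 3; 3−1 = 2
i=3: 2 = 2 (b=5); 5→6: 2 = 2; 2−1 = 1
i=4: 1 = 1 (b=6); 6→7: 1 = 1; 1−1 = 0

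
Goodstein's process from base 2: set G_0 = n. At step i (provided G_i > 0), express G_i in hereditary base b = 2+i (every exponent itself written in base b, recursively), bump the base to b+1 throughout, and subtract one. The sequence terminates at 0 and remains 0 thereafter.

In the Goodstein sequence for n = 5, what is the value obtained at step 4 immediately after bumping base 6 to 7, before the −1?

(0) 5|_2 = 2^2 + 1 ↦ 3^3 + 1|_3 = 28 ⇒ 27
(1) 27|_3 = 3^3 ↦ 4^4|_4 = 256 ⇒ 255
(2) 255|_4 = 3·4^3 + 3·4^2 + 3·4 + 3 ↦ 3·5^3 + 3·5^2 + 3·5 + 3|_5 = 468 ⇒ 467
(3) 467|_5 = 3·5^3 + 3·5^2 + 3·5 + 2 ↦ 3·6^3 + 3·6^2 + 3·6 + 2|_6 = 776 ⇒ 775
(4) 775|_6 = 3·6^3 + 3·6^2 + 3·6 + 1 ↦ 3·7^3 + 3·7^2 + 3·7 + 1|_7 = 1198 ⇒ 1197

1198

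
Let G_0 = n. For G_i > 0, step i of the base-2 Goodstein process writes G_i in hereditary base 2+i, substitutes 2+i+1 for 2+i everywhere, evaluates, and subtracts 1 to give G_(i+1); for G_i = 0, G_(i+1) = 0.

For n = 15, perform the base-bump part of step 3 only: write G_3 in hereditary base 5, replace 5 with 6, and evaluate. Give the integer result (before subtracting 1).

326594

G_0=15  [base 2] 2^(2 + 1) + 2^2 + 2 + 1  →[2↦3]→  3^(3 + 1) + 3^3 + 3 + 1 = 112  −1 ⇒ G_1=111
G_1=111  [base 3] 3^(3 + 1) + 3^3 + 3  →[3↦4]→  4^(4 + 1) + 4^4 + 4 = 1284  −1 ⇒ G_2=1283
G_2=1283  [base 4] 4^(4 + 1) + 4^4 + 3  →[4↦5]→  5^(5 + 1) + 5^5 + 3 = 18753  −1 ⇒ G_3=18752
G_3=18752  [base 5] 5^(5 + 1) + 5^5 + 2  →[5↦6]→  6^(6 + 1) + 6^6 + 2 = 326594  −1 ⇒ G_4=326593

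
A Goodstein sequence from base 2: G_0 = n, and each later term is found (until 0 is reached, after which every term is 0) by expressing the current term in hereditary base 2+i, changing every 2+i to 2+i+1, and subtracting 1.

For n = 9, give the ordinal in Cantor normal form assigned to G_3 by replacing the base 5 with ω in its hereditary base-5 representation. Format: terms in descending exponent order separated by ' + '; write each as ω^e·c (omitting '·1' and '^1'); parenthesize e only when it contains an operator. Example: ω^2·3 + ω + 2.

ω^ω·3 + ω^3·3 + ω^2·3 + ω·3 + 2

9 —HB2→ 2^(2 + 1) + 1 —bump→ 3^(3 + 1) + 1 = 82 —(−1)→ 81
81 —HB3→ 3^(3 + 1) —bump→ 4^(4 + 1) = 1024 —(−1)→ 1023
1023 —HB4→ 3·4^4 + 3·4^3 + 3·4^2 + 3·4 + 3 —bump→ 3·5^5 + 3·5^3 + 3·5^2 + 3·5 + 3 = 9843 —(−1)→ 9842
9842 —HB5→ 3·5^5 + 3·5^3 + 3·5^2 + 3·5 + 2 —bump→ 3·6^6 + 3·6^3 + 3·6^2 + 3·6 + 2 = 140744 —(−1)→ 140743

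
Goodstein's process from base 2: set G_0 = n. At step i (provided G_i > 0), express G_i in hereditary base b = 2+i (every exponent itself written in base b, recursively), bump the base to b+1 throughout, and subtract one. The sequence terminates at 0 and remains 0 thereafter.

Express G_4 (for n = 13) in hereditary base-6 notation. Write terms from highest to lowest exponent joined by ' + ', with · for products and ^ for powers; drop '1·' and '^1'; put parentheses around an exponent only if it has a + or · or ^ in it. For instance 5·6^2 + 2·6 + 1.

G_0 = 13. HB_2(13) = 2^(2 + 1) + 2^2 + 1. Bump = 109. G_1 = 108.
G_1 = 108. HB_3(108) = 3^(3 + 1) + 3^3. Bump = 1280. G_2 = 1279.
G_2 = 1279. HB_4(1279) = 4^(4 + 1) + 3·4^3 + 3·4^2 + 3·4 + 3. Bump = 16093. G_3 = 16092.
G_3 = 16092. HB_5(16092) = 5^(5 + 1) + 3·5^3 + 3·5^2 + 3·5 + 2. Bump = 280712. G_4 = 280711.

6^(6 + 1) + 3·6^3 + 3·6^2 + 3·6 + 1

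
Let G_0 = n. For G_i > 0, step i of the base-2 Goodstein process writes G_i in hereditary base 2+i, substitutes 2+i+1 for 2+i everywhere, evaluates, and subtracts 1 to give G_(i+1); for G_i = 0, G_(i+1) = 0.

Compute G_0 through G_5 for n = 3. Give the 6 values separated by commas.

3, 3, 3, 2, 1, 0

step 0: 3 = 2 + 1; sub 3 for 2: 3 + 1; = 4; G_1 = 4−1 = 3
step 1: 3 = 3; sub 4 for 3: 4; = 4; G_2 = 4−1 = 3
step 2: 3 = 3; sub 5 for 4: 3; = 3; G_3 = 3−1 = 2
step 3: 2 = 2; sub 6 for 5: 2; = 2; G_4 = 2−1 = 1
step 4: 1 = 1; sub 7 for 6: 1; = 1; G_5 = 1−1 = 0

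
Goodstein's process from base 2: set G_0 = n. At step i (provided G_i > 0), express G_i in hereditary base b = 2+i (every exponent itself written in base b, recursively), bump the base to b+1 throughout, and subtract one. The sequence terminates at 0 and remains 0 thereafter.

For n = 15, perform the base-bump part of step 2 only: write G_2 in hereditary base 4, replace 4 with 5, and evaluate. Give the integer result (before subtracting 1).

step 0: 15 = 2^(2 + 1) + 2^2 + 2 + 1; sub 3 for 2: 3^(3 + 1) + 3^3 + 3 + 1; = 112; G_1 = 112−1 = 111
step 1: 111 = 3^(3 + 1) + 3^3 + 3; sub 4 for 3: 4^(4 + 1) + 4^4 + 4; = 1284; G_2 = 1284−1 = 1283
step 2: 1283 = 4^(4 + 1) + 4^4 + 3; sub 5 for 4: 5^(5 + 1) + 5^5 + 3; = 18753; G_3 = 18753−1 = 18752

18753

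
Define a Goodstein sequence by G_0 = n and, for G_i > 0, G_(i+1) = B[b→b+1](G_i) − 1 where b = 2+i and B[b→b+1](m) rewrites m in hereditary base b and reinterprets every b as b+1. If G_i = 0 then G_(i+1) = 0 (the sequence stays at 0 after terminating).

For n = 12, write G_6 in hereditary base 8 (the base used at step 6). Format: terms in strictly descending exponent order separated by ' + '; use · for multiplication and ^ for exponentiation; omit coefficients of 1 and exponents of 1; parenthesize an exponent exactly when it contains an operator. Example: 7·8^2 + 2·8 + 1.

base 2: 12 = 2^(2 + 1) + 2^2; at 3: 3^(3 + 1) + 3^3 = 108; next = 107
base 3: 107 = 3^(3 + 1) + 2·3^2 + 2·3 + 2; at 4: 4^(4 + 1) + 2·4^2 + 2·4 + 2 = 1066; next = 1065
base 4: 1065 = 4^(4 + 1) + 2·4^2 + 2·4 + 1; at 5: 5^(5 + 1) + 2·5^2 + 2·5 + 1 = 15686; next = 15685
base 5: 15685 = 5^(5 + 1) + 2·5^2 + 2·5; at 6: 6^(6 + 1) + 2·6^2 + 2·6 = 280020; next = 280019
base 6: 280019 = 6^(6 + 1) + 2·6^2 + 6 + 5; at 7: 7^(7 + 1) + 2·7^2 + 7 + 5 = 5764911; next = 5764910
base 7: 5764910 = 7^(7 + 1) + 2·7^2 + 7 + 4; at 8: 8^(8 + 1) + 2·8^2 + 8 + 4 = 134217868; next = 134217867
base 8: 134217867 = 8^(8 + 1) + 2·8^2 + 8 + 3; at 9: 9^(9 + 1) + 2·9^2 + 9 + 3 = 3486784575; next = 3486784574

8^(8 + 1) + 2·8^2 + 8 + 3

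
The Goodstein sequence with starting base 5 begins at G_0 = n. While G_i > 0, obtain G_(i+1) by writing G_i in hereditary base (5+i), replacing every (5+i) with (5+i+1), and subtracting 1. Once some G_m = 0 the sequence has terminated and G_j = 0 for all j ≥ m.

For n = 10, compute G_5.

11

[0] 10 ≡ 2·5 (base 5). Lift 6: 12. −1: 11.
[1] 11 ≡ 6 + 5 (base 6). Lift 7: 12. −1: 11.
[2] 11 ≡ 7 + 4 (base 7). Lift 8: 12. −1: 11.
[3] 11 ≡ 8 + 3 (base 8). Lift 9: 12. −1: 11.
[4] 11 ≡ 9 + 2 (base 9). Lift 10: 12. −1: 11.
[5] 11 ≡ 10 + 1 (base 10). Lift 11: 12. −1: 11.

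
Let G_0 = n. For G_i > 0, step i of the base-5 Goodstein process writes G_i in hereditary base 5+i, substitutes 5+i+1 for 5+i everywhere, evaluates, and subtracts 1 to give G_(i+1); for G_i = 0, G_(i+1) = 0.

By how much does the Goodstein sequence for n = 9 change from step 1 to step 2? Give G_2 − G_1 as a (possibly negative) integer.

9 —HB5→ 5 + 4 —bump→ 6 + 4 = 10 —(−1)→ 9
9 —HB6→ 6 + 3 —bump→ 7 + 3 = 10 —(−1)→ 9

0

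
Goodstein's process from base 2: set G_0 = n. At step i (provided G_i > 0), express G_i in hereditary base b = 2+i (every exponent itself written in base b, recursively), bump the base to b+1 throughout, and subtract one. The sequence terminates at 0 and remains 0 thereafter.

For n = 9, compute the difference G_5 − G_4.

[0] 9 ≡ 2^(2 + 1) + 1 (base 2). Lift 3: 82. −1: 81.
[1] 81 ≡ 3^(3 + 1) (base 3). Lift 4: 1024. −1: 1023.
[2] 1023 ≡ 3·4^4 + 3·4^3 + 3·4^2 + 3·4 + 3 (base 4). Lift 5: 9843. −1: 9842.
[3] 9842 ≡ 3·5^5 + 3·5^3 + 3·5^2 + 3·5 + 2 (base 5). Lift 6: 140744. −1: 140743.
[4] 140743 ≡ 3·6^6 + 3·6^3 + 3·6^2 + 3·6 + 1 (base 6). Lift 7: 2471827. −1: 2471826.

2331083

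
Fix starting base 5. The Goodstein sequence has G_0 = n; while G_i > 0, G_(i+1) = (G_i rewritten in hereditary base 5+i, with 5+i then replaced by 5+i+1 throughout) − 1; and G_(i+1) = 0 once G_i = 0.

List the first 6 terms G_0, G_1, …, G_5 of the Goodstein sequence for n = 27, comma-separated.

27, 37, 49, 63, 69, 75

G_0=27  [base 5] 5^2 + 2  →[5↦6]→  6^2 + 2 = 38  −1 ⇒ G_1=37
G_1=37  [base 6] 6^2 + 1  →[6↦7]→  7^2 + 1 = 50  −1 ⇒ G_2=49
G_2=49  [base 7] 7^2  →[7↦8]→  8^2 = 64  −1 ⇒ G_3=63
G_3=63  [base 8] 7·8 + 7  →[8↦9]→  7·9 + 7 = 70  −1 ⇒ G_4=69
G_4=69  [base 9] 7·9 + 6  →[9↦10]→  7·10 + 6 = 76  −1 ⇒ G_5=75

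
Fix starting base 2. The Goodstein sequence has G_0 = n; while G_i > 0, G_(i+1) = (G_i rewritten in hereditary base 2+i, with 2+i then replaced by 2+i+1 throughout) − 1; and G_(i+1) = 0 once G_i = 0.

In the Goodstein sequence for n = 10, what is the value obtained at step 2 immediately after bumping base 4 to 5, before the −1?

15626

base 2: 10 = 2^(2 + 1) + 2; at 3: 3^(3 + 1) + 3 = 84; next = 83
base 3: 83 = 3^(3 + 1) + 2; at 4: 4^(4 + 1) + 2 = 1026; next = 1025
base 4: 1025 = 4^(4 + 1) + 1; at 5: 5^(5 + 1) + 1 = 15626; next = 15625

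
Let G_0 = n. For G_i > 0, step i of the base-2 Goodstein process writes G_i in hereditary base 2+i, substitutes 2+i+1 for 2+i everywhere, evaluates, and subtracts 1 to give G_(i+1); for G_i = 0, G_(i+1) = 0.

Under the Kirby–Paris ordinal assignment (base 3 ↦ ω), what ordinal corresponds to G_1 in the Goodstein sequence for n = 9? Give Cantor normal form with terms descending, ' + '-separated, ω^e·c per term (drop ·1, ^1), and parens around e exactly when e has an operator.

ω^(ω + 1)

step 0: 9 = 2^(2 + 1) + 1; sub 3 for 2: 3^(3 + 1) + 1; = 82; G_1 = 82−1 = 81
step 1: 81 = 3^(3 + 1); sub 4 for 3: 4^(4 + 1); = 1024; G_2 = 1024−1 = 1023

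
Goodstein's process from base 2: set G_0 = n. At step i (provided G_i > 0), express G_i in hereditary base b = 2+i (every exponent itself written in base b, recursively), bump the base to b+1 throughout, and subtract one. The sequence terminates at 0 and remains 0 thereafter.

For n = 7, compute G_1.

30

base 2: 7 = 2^2 + 2 + 1; at 3: 3^3 + 3 + 1 = 31; next = 30
base 3: 30 = 3^3 + 3; at 4: 4^4 + 4 = 260; next = 259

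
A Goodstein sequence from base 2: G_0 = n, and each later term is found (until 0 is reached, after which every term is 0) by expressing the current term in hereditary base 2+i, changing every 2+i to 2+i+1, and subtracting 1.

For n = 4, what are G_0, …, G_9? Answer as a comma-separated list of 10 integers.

4, 26, 41, 60, 83, 109, 139, 173, 211, 253

(0) 4|_2 = 2^2 ↦ 3^3|_3 = 27 ⇒ 26
(1) 26|_3 = 2·3^2 + 2·3 + 2 ↦ 2·4^2 + 2·4 + 2|_4 = 42 ⇒ 41
(2) 41|_4 = 2·4^2 + 2·4 + 1 ↦ 2·5^2 + 2·5 + 1|_5 = 61 ⇒ 60
(3) 60|_5 = 2·5^2 + 2·5 ↦ 2·6^2 + 2·6|_6 = 84 ⇒ 83
(4) 83|_6 = 2·6^2 + 6 + 5 ↦ 2·7^2 + 7 + 5|_7 = 110 ⇒ 109
(5) 109|_7 = 2·7^2 + 7 + 4 ↦ 2·8^2 + 8 + 4|_8 = 140 ⇒ 139
(6) 139|_8 = 2·8^2 + 8 + 3 ↦ 2·9^2 + 9 + 3|_9 = 174 ⇒ 173
(7) 173|_9 = 2·9^2 + 9 + 2 ↦ 2·10^2 + 10 + 2|_10 = 212 ⇒ 211
(8) 211|_10 = 2·10^2 + 10 + 1 ↦ 2·11^2 + 11 + 1|_11 = 254 ⇒ 253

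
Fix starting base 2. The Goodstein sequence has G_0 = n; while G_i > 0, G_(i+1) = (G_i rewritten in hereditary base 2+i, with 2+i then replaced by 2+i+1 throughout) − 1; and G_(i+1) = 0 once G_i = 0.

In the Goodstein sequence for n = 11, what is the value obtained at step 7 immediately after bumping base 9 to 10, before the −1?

70077777776

step 0: 11 = 2^(2 + 1) + 2 + 1; sub 3 for 2: 3^(3 + 1) + 3 + 1; = 85; G_1 = 85−1 = 84
step 1: 84 = 3^(3 + 1) + 3; sub 4 for 3: 4^(4 + 1) + 4; = 1028; G_2 = 1028−1 = 1027
step 2: 1027 = 4^(4 + 1) + 3; sub 5 for 4: 5^(5 + 1) + 3; = 15628; G_3 = 15628−1 = 15627
step 3: 15627 = 5^(5 + 1) + 2; sub 6 for 5: 6^(6 + 1) + 2; = 279938; G_4 = 279938−1 = 279937
step 4: 279937 = 6^(6 + 1) + 1; sub 7 for 6: 7^(7 + 1) + 1; = 5764802; G_5 = 5764802−1 = 5764801
step 5: 5764801 = 7^(7 + 1); sub 8 for 7: 8^(8 + 1); = 134217728; G_6 = 134217728−1 = 134217727
step 6: 134217727 = 7·8^8 + 7·8^7 + 7·8^6 + 7·8^5 + 7·8^4 + 7·8^3 + 7·8^2 + 7·8 + 7; sub 9 for 8: 7·9^9 + 7·9^7 + 7·9^6 + 7·9^5 + 7·9^4 + 7·9^3 + 7·9^2 + 7·9 + 7; = 2749609303; G_7 = 2749609303−1 = 2749609302
step 7: 2749609302 = 7·9^9 + 7·9^7 + 7·9^6 + 7·9^5 + 7·9^4 + 7·9^3 + 7·9^2 + 7·9 + 6; sub 10 for 9: 7·10^10 + 7·10^7 + 7·10^6 + 7·10^5 + 7·10^4 + 7·10^3 + 7·10^2 + 7·10 + 6; = 70077777776; G_8 = 70077777776−1 = 70077777775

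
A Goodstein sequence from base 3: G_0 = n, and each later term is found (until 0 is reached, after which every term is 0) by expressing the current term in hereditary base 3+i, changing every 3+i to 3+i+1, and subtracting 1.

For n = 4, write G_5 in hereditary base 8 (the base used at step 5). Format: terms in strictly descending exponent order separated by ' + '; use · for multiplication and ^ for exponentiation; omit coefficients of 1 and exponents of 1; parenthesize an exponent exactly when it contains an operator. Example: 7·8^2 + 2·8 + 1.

i=0: 4 = 3 + 1 (b=3); 3→4: 4 + 1 = 5; 5−1 = 4
i=1: 4 = 4 (b=4); 4→5: 5 = 5; 5−1 = 4
i=2: 4 = 4 (b=5); 5→6: 4 = 4; 4−1 = 3
i=3: 3 = 3 (b=6); 6→7: 3 = 3; 3−1 = 2
i=4: 2 = 2 (b=7); 7→8: 2 = 2; 2−1 = 1
i=5: 1 = 1 (b=8); 8→9: 1 = 1; 1−1 = 0

1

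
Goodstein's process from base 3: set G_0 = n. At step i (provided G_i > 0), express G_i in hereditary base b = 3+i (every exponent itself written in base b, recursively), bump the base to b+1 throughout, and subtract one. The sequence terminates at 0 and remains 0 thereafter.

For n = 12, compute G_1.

19

i=0: 12 = 3^2 + 3 (b=3); 3→4: 4^2 + 4 = 20; 20−1 = 19
i=1: 19 = 4^2 + 3 (b=4); 4→5: 5^2 + 3 = 28; 28−1 = 27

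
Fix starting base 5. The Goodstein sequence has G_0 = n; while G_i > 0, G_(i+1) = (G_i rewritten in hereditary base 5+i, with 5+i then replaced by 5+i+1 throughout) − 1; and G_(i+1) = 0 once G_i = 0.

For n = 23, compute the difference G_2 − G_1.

G_0=23  [base 5] 4·5 + 3  →[5↦6]→  4·6 + 3 = 27  −1 ⇒ G_1=26
G_1=26  [base 6] 4·6 + 2  →[6↦7]→  4·7 + 2 = 30  −1 ⇒ G_2=29

3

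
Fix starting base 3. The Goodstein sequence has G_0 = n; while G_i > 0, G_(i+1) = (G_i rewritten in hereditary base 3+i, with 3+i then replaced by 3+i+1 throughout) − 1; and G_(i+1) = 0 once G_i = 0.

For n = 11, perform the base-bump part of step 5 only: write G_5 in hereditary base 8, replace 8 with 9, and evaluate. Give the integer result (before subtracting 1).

48

(0) 11|_3 = 3^2 + 2 ↦ 4^2 + 2|_4 = 18 ⇒ 17
(1) 17|_4 = 4^2 + 1 ↦ 5^2 + 1|_5 = 26 ⇒ 25
(2) 25|_5 = 5^2 ↦ 6^2|_6 = 36 ⇒ 35
(3) 35|_6 = 5·6 + 5 ↦ 5·7 + 5|_7 = 40 ⇒ 39
(4) 39|_7 = 5·7 + 4 ↦ 5·8 + 4|_8 = 44 ⇒ 43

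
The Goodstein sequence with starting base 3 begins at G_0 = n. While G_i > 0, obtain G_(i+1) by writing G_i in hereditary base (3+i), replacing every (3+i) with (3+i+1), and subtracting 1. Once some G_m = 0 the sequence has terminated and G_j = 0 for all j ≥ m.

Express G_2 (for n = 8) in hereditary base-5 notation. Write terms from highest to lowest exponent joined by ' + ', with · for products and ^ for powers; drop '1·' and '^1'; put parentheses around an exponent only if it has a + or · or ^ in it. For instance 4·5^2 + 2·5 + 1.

2·5

8 —HB3→ 2·3 + 2 —bump→ 2·4 + 2 = 10 —(−1)→ 9
9 —HB4→ 2·4 + 1 —bump→ 2·5 + 1 = 11 —(−1)→ 10
10 —HB5→ 2·5 —bump→ 2·6 = 12 —(−1)→ 11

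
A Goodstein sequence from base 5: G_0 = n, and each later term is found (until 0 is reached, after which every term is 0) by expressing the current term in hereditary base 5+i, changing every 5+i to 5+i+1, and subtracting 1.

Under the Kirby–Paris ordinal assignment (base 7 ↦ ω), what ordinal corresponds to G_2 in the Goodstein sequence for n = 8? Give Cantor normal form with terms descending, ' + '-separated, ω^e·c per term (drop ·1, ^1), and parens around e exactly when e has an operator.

G_0=8  [base 5] 5 + 3  →[5↦6]→  6 + 3 = 9  −1 ⇒ G_1=8
G_1=8  [base 6] 6 + 2  →[6↦7]→  7 + 2 = 9  −1 ⇒ G_2=8
G_2=8  [base 7] 7 + 1  →[7↦8]→  8 + 1 = 9  −1 ⇒ G_3=8

ω + 1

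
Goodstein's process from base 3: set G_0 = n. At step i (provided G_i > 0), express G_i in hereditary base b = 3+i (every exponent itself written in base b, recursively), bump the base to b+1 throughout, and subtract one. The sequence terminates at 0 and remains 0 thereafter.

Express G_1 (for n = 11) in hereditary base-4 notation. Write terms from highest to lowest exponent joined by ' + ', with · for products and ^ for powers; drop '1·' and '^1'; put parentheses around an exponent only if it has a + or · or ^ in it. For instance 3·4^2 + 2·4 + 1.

step 0: 11 = 3^2 + 2; sub 4 for 3: 4^2 + 2; = 18; G_1 = 18−1 = 17
step 1: 17 = 4^2 + 1; sub 5 for 4: 5^2 + 1; = 26; G_2 = 26−1 = 25

4^2 + 1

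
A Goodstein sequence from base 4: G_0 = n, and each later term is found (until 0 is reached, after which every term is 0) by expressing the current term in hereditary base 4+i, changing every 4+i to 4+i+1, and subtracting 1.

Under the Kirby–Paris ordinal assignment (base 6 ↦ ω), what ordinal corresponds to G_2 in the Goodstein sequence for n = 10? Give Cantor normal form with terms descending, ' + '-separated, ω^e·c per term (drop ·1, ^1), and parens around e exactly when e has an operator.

ω·2

[0] 10 ≡ 2·4 + 2 (base 4). Lift 5: 12. −1: 11.
[1] 11 ≡ 2·5 + 1 (base 5). Lift 6: 13. −1: 12.
[2] 12 ≡ 2·6 (base 6). Lift 7: 14. −1: 13.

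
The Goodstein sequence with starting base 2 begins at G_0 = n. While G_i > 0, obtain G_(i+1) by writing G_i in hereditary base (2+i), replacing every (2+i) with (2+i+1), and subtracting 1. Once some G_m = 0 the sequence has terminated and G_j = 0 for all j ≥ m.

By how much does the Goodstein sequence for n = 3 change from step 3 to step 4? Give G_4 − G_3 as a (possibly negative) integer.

-1

G_0 = 3. HB_2(3) = 2 + 1. Bump = 4. G_1 = 3.
G_1 = 3. HB_3(3) = 3. Bump = 4. G_2 = 3.
G_2 = 3. HB_4(3) = 3. Bump = 3. G_3 = 2.
G_3 = 2. HB_5(2) = 2. Bump = 2. G_4 = 1.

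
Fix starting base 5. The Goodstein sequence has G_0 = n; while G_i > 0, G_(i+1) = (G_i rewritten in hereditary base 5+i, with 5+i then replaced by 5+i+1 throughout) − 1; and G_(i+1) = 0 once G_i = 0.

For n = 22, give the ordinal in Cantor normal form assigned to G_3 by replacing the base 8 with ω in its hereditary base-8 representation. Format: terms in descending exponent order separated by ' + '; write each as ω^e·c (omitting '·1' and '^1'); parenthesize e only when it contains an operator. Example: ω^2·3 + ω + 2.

ω·3 + 7

22 —HB5→ 4·5 + 2 —bump→ 4·6 + 2 = 26 —(−1)→ 25
25 —HB6→ 4·6 + 1 —bump→ 4·7 + 1 = 29 —(−1)→ 28
28 —HB7→ 4·7 —bump→ 4·8 = 32 —(−1)→ 31
31 —HB8→ 3·8 + 7 —bump→ 3·9 + 7 = 34 —(−1)→ 33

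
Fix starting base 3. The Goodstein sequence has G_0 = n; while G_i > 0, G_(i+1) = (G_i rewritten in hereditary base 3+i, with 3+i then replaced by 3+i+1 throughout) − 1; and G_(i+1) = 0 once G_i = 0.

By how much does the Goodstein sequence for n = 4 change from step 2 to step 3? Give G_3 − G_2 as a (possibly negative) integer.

base 3: 4 = 3 + 1; at 4: 4 + 1 = 5; next = 4
base 4: 4 = 4; at 5: 5 = 5; next = 4
base 5: 4 = 4; at 6: 4 = 4; next = 3

-1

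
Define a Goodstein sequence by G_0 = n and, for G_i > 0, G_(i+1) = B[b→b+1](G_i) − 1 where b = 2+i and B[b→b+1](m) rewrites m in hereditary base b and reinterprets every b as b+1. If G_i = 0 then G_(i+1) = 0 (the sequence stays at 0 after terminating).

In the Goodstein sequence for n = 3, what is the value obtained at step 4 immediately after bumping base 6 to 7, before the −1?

1

[0] 3 ≡ 2 + 1 (base 2). Lift 3: 4. −1: 3.
[1] 3 ≡ 3 (base 3). Lift 4: 4. −1: 3.
[2] 3 ≡ 3 (base 4). Lift 5: 3. −1: 2.
[3] 2 ≡ 2 (base 5). Lift 6: 2. −1: 1.
[4] 1 ≡ 1 (base 6). Lift 7: 1. −1: 0.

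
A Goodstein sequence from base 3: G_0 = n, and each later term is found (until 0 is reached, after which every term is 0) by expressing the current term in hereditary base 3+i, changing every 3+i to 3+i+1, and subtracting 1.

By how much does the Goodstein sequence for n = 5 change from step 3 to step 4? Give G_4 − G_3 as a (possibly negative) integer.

-1

G_0=5  [base 3] 3 + 2  →[3↦4]→  4 + 2 = 6  −1 ⇒ G_1=5
G_1=5  [base 4] 4 + 1  →[4↦5]→  5 + 1 = 6  −1 ⇒ G_2=5
G_2=5  [base 5] 5  →[5↦6]→  6 = 6  −1 ⇒ G_3=5
G_3=5  [base 6] 5  →[6↦7]→  5 = 5  −1 ⇒ G_4=4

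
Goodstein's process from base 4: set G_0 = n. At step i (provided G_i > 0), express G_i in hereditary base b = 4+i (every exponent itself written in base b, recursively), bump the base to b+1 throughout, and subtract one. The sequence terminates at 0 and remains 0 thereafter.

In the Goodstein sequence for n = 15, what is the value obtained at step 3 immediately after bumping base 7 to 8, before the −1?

15 —HB4→ 3·4 + 3 —bump→ 3·5 + 3 = 18 —(−1)→ 17
17 —HB5→ 3·5 + 2 —bump→ 3·6 + 2 = 20 —(−1)→ 19
19 —HB6→ 3·6 + 1 —bump→ 3·7 + 1 = 22 —(−1)→ 21
21 —HB7→ 3·7 —bump→ 3·8 = 24 —(−1)→ 23

24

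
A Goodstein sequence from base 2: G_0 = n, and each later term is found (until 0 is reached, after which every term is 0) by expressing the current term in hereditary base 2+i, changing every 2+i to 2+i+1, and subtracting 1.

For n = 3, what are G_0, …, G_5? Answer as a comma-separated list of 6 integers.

(0) 3|_2 = 2 + 1 ↦ 3 + 1|_3 = 4 ⇒ 3
(1) 3|_3 = 3 ↦ 4|_4 = 4 ⇒ 3
(2) 3|_4 = 3 ↦ 3|_5 = 3 ⇒ 2
(3) 2|_5 = 2 ↦ 2|_6 = 2 ⇒ 1
(4) 1|_6 = 1 ↦ 1|_7 = 1 ⇒ 0

3, 3, 3, 2, 1, 0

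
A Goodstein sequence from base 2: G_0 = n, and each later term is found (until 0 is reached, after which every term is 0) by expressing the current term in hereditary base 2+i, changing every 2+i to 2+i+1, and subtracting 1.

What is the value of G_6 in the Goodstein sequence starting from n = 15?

150994943

15 —HB2→ 2^(2 + 1) + 2^2 + 2 + 1 —bump→ 3^(3 + 1) + 3^3 + 3 + 1 = 112 —(−1)→ 111
111 —HB3→ 3^(3 + 1) + 3^3 + 3 —bump→ 4^(4 + 1) + 4^4 + 4 = 1284 —(−1)→ 1283
1283 —HB4→ 4^(4 + 1) + 4^4 + 3 —bump→ 5^(5 + 1) + 5^5 + 3 = 18753 —(−1)→ 18752
18752 —HB5→ 5^(5 + 1) + 5^5 + 2 —bump→ 6^(6 + 1) + 6^6 + 2 = 326594 —(−1)→ 326593
326593 —HB6→ 6^(6 + 1) + 6^6 + 1 —bump→ 7^(7 + 1) + 7^7 + 1 = 6588345 —(−1)→ 6588344
6588344 —HB7→ 7^(7 + 1) + 7^7 —bump→ 8^(8 + 1) + 8^8 = 150994944 —(−1)→ 150994943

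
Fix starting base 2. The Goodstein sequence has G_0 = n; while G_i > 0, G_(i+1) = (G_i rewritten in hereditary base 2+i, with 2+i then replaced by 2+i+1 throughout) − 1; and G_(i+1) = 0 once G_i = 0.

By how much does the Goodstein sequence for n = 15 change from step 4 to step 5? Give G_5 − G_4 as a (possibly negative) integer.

G_0 = 15. HB_2(15) = 2^(2 + 1) + 2^2 + 2 + 1. Bump = 112. G_1 = 111.
G_1 = 111. HB_3(111) = 3^(3 + 1) + 3^3 + 3. Bump = 1284. G_2 = 1283.
G_2 = 1283. HB_4(1283) = 4^(4 + 1) + 4^4 + 3. Bump = 18753. G_3 = 18752.
G_3 = 18752. HB_5(18752) = 5^(5 + 1) + 5^5 + 2. Bump = 326594. G_4 = 326593.
G_4 = 326593. HB_6(326593) = 6^(6 + 1) + 6^6 + 1. Bump = 6588345. G_5 = 6588344.

6261751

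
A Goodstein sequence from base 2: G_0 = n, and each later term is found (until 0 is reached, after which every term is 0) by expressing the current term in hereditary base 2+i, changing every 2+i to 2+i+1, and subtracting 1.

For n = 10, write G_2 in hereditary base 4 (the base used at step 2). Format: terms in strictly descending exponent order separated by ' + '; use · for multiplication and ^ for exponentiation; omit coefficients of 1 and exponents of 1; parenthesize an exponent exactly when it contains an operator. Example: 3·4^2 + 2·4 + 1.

4^(4 + 1) + 1

i=0: 10 = 2^(2 + 1) + 2 (b=2); 2→3: 3^(3 + 1) + 3 = 84; 84−1 = 83
i=1: 83 = 3^(3 + 1) + 2 (b=3); 3→4: 4^(4 + 1) + 2 = 1026; 1026−1 = 1025
i=2: 1025 = 4^(4 + 1) + 1 (b=4); 4→5: 5^(5 + 1) + 1 = 15626; 15626−1 = 15625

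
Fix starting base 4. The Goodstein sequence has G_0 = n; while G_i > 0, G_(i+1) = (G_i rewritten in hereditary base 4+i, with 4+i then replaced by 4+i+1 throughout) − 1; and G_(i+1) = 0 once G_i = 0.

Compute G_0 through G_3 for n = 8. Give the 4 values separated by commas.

8, 9, 9, 9

[0] 8 ≡ 2·4 (base 4). Lift 5: 10. −1: 9.
[1] 9 ≡ 5 + 4 (base 5). Lift 6: 10. −1: 9.
[2] 9 ≡ 6 + 3 (base 6). Lift 7: 10. −1: 9.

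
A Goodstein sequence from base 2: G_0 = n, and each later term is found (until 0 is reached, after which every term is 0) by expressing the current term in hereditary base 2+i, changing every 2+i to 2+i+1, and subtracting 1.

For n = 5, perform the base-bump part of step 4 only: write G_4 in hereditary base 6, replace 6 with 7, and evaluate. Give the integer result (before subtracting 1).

step 0: 5 = 2^2 + 1; sub 3 for 2: 3^3 + 1; = 28; G_1 = 28−1 = 27
step 1: 27 = 3^3; sub 4 for 3: 4^4; = 256; G_2 = 256−1 = 255
step 2: 255 = 3·4^3 + 3·4^2 + 3·4 + 3; sub 5 for 4: 3·5^3 + 3·5^2 + 3·5 + 3; = 468; G_3 = 468−1 = 467
step 3: 467 = 3·5^3 + 3·5^2 + 3·5 + 2; sub 6 for 5: 3·6^3 + 3·6^2 + 3·6 + 2; = 776; G_4 = 776−1 = 775

1198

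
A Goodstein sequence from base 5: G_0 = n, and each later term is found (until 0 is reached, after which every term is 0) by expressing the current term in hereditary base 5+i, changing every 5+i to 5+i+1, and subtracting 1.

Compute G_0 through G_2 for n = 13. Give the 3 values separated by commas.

base 5: 13 = 2·5 + 3; at 6: 2·6 + 3 = 15; next = 14
base 6: 14 = 2·6 + 2; at 7: 2·7 + 2 = 16; next = 15

13, 14, 15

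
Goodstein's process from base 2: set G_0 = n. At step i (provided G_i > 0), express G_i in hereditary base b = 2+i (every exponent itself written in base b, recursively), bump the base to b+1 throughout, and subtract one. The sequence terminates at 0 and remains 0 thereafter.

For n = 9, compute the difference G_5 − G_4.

2331083

(0) 9|_2 = 2^(2 + 1) + 1 ↦ 3^(3 + 1) + 1|_3 = 82 ⇒ 81
(1) 81|_3 = 3^(3 + 1) ↦ 4^(4 + 1)|_4 = 1024 ⇒ 1023
(2) 1023|_4 = 3·4^4 + 3·4^3 + 3·4^2 + 3·4 + 3 ↦ 3·5^5 + 3·5^3 + 3·5^2 + 3·5 + 3|_5 = 9843 ⇒ 9842
(3) 9842|_5 = 3·5^5 + 3·5^3 + 3·5^2 + 3·5 + 2 ↦ 3·6^6 + 3·6^3 + 3·6^2 + 3·6 + 2|_6 = 140744 ⇒ 140743
(4) 140743|_6 = 3·6^6 + 3·6^3 + 3·6^2 + 3·6 + 1 ↦ 3·7^7 + 3·7^3 + 3·7^2 + 3·7 + 1|_7 = 2471827 ⇒ 2471826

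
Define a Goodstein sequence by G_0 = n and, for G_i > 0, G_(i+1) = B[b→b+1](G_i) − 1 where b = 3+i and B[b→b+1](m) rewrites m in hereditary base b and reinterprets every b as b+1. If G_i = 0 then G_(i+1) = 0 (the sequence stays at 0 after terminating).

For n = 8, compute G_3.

11

step 0: 8 = 2·3 + 2; sub 4 for 3: 2·4 + 2; = 10; G_1 = 10−1 = 9
step 1: 9 = 2·4 + 1; sub 5 for 4: 2·5 + 1; = 11; G_2 = 11−1 = 10
step 2: 10 = 2·5; sub 6 for 5: 2·6; = 12; G_3 = 12−1 = 11
step 3: 11 = 6 + 5; sub 7 for 6: 7 + 5; = 12; G_4 = 12−1 = 11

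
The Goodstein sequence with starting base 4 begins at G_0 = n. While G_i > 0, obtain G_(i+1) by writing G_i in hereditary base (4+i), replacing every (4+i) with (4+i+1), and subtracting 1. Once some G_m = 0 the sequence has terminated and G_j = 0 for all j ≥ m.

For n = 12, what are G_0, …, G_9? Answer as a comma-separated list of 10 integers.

12, 14, 15, 16, 17, 18, 19, 19, 19, 19

step 0: 12 = 3·4; sub 5 for 4: 3·5; = 15; G_1 = 15−1 = 14
step 1: 14 = 2·5 + 4; sub 6 for 5: 2·6 + 4; = 16; G_2 = 16−1 = 15
step 2: 15 = 2·6 + 3; sub 7 for 6: 2·7 + 3; = 17; G_3 = 17−1 = 16
step 3: 16 = 2·7 + 2; sub 8 for 7: 2·8 + 2; = 18; G_4 = 18−1 = 17
step 4: 17 = 2·8 + 1; sub 9 for 8: 2·9 + 1; = 19; G_5 = 19−1 = 18
step 5: 18 = 2·9; sub 10 for 9: 2·10; = 20; G_6 = 20−1 = 19
step 6: 19 = 10 + 9; sub 11 for 10: 11 + 9; = 20; G_7 = 20−1 = 19
step 7: 19 = 11 + 8; sub 12 for 11: 12 + 8; = 20; G_8 = 20−1 = 19
step 8: 19 = 12 + 7; sub 13 for 12: 13 + 7; = 20; G_9 = 20−1 = 19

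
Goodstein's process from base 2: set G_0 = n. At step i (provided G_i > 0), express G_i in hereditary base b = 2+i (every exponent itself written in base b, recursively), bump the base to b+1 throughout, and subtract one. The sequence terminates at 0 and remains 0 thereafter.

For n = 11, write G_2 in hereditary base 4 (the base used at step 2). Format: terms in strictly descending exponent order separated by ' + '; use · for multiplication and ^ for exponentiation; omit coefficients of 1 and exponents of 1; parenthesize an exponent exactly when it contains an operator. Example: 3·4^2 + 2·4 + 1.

4^(4 + 1) + 3

11 —HB2→ 2^(2 + 1) + 2 + 1 —bump→ 3^(3 + 1) + 3 + 1 = 85 —(−1)→ 84
84 —HB3→ 3^(3 + 1) + 3 —bump→ 4^(4 + 1) + 4 = 1028 —(−1)→ 1027
1027 —HB4→ 4^(4 + 1) + 3 —bump→ 5^(5 + 1) + 3 = 15628 —(−1)→ 15627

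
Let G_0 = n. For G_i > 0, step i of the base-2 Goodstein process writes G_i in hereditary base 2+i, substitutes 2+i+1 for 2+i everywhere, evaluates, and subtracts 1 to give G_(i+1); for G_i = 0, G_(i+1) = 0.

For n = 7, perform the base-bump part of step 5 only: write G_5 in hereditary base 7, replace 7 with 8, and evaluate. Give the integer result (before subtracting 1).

step 0: 7 = 2^2 + 2 + 1; sub 3 for 2: 3^3 + 3 + 1; = 31; G_1 = 31−1 = 30
step 1: 30 = 3^3 + 3; sub 4 for 3: 4^4 + 4; = 260; G_2 = 260−1 = 259
step 2: 259 = 4^4 + 3; sub 5 for 4: 5^5 + 3; = 3128; G_3 = 3128−1 = 3127
step 3: 3127 = 5^5 + 2; sub 6 for 5: 6^6 + 2; = 46658; G_4 = 46658−1 = 46657
step 4: 46657 = 6^6 + 1; sub 7 for 6: 7^7 + 1; = 823544; G_5 = 823544−1 = 823543
step 5: 823543 = 7^7; sub 8 for 7: 8^8; = 16777216; G_6 = 16777216−1 = 16777215

16777216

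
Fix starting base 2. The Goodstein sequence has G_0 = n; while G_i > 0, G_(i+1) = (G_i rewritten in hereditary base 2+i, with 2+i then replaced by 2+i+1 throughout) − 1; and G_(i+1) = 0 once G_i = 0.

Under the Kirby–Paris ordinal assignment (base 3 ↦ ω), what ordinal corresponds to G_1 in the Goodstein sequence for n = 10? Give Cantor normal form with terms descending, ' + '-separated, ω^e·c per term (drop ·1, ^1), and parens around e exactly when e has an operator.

ω^(ω + 1) + 2

G_0=10  [base 2] 2^(2 + 1) + 2  →[2↦3]→  3^(3 + 1) + 3 = 84  −1 ⇒ G_1=83
G_1=83  [base 3] 3^(3 + 1) + 2  →[3↦4]→  4^(4 + 1) + 2 = 1026  −1 ⇒ G_2=1025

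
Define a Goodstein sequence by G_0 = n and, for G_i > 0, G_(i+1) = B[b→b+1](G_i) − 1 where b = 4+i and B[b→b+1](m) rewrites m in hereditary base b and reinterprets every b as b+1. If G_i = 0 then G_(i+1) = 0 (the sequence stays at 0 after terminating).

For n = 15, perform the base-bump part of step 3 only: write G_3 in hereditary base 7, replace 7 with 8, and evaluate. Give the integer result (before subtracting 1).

24

[0] 15 ≡ 3·4 + 3 (base 4). Lift 5: 18. −1: 17.
[1] 17 ≡ 3·5 + 2 (base 5). Lift 6: 20. −1: 19.
[2] 19 ≡ 3·6 + 1 (base 6). Lift 7: 22. −1: 21.
[3] 21 ≡ 3·7 (base 7). Lift 8: 24. −1: 23.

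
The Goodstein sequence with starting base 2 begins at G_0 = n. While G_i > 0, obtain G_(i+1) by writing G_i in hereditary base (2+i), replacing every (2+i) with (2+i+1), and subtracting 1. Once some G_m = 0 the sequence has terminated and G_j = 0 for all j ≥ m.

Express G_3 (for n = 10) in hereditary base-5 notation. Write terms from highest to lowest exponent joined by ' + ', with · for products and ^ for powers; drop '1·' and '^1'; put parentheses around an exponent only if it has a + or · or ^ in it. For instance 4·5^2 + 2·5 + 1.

5^(5 + 1)

G_0 = 10. HB_2(10) = 2^(2 + 1) + 2. Bump = 84. G_1 = 83.
G_1 = 83. HB_3(83) = 3^(3 + 1) + 2. Bump = 1026. G_2 = 1025.
G_2 = 1025. HB_4(1025) = 4^(4 + 1) + 1. Bump = 15626. G_3 = 15625.
G_3 = 15625. HB_5(15625) = 5^(5 + 1). Bump = 279936. G_4 = 279935.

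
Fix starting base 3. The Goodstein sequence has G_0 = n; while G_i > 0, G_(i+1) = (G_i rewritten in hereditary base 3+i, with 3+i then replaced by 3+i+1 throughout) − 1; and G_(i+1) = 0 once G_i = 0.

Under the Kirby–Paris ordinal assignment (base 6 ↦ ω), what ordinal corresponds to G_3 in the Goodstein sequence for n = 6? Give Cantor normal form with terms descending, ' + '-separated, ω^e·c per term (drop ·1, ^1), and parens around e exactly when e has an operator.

G_0 = 6. HB_3(6) = 2·3. Bump = 8. G_1 = 7.
G_1 = 7. HB_4(7) = 4 + 3. Bump = 8. G_2 = 7.
G_2 = 7. HB_5(7) = 5 + 2. Bump = 8. G_3 = 7.
G_3 = 7. HB_6(7) = 6 + 1. Bump = 8. G_4 = 7.

ω + 1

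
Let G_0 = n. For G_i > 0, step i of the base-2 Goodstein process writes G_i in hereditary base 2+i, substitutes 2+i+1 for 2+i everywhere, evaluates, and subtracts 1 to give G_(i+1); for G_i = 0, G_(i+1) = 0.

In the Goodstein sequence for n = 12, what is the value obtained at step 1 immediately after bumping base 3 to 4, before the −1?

1066

12 —HB2→ 2^(2 + 1) + 2^2 —bump→ 3^(3 + 1) + 3^3 = 108 —(−1)→ 107
107 —HB3→ 3^(3 + 1) + 2·3^2 + 2·3 + 2 —bump→ 4^(4 + 1) + 2·4^2 + 2·4 + 2 = 1066 —(−1)→ 1065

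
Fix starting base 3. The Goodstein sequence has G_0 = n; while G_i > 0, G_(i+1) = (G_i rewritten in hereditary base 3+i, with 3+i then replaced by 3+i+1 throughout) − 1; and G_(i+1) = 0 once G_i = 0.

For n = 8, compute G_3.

11

[0] 8 ≡ 2·3 + 2 (base 3). Lift 4: 10. −1: 9.
[1] 9 ≡ 2·4 + 1 (base 4). Lift 5: 11. −1: 10.
[2] 10 ≡ 2·5 (base 5). Lift 6: 12. −1: 11.
[3] 11 ≡ 6 + 5 (base 6). Lift 7: 12. −1: 11.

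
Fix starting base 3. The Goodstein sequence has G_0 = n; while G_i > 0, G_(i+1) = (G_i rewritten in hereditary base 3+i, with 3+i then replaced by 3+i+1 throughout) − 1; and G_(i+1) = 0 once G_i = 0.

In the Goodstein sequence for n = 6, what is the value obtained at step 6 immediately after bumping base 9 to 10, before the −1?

6

G_0 = 6. HB_3(6) = 2·3. Bump = 8. G_1 = 7.
G_1 = 7. HB_4(7) = 4 + 3. Bump = 8. G_2 = 7.
G_2 = 7. HB_5(7) = 5 + 2. Bump = 8. G_3 = 7.
G_3 = 7. HB_6(7) = 6 + 1. Bump = 8. G_4 = 7.
G_4 = 7. HB_7(7) = 7. Bump = 8. G_5 = 7.
G_5 = 7. HB_8(7) = 7. Bump = 7. G_6 = 6.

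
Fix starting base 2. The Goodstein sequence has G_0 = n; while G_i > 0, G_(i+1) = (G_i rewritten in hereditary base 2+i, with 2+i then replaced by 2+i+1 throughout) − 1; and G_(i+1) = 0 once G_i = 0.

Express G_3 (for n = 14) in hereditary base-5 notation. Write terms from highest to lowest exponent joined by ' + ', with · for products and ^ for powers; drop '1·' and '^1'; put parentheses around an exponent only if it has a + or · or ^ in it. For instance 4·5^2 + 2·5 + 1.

14 —HB2→ 2^(2 + 1) + 2^2 + 2 —bump→ 3^(3 + 1) + 3^3 + 3 = 111 —(−1)→ 110
110 —HB3→ 3^(3 + 1) + 3^3 + 2 —bump→ 4^(4 + 1) + 4^4 + 2 = 1282 —(−1)→ 1281
1281 —HB4→ 4^(4 + 1) + 4^4 + 1 —bump→ 5^(5 + 1) + 5^5 + 1 = 18751 —(−1)→ 18750

5^(5 + 1) + 5^5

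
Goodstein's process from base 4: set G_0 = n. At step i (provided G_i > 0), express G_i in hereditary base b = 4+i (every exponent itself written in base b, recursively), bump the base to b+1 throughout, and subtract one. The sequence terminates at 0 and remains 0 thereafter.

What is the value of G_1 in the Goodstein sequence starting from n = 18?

step 0: 18 = 4^2 + 2; sub 5 for 4: 5^2 + 2; = 27; G_1 = 27−1 = 26
step 1: 26 = 5^2 + 1; sub 6 for 5: 6^2 + 1; = 37; G_2 = 37−1 = 36

26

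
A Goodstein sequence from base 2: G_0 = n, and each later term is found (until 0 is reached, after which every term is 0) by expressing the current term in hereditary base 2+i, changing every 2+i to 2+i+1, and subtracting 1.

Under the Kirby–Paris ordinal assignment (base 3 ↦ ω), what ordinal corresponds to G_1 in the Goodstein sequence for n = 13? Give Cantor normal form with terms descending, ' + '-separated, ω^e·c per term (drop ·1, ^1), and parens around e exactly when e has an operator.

ω^(ω + 1) + ω^ω

(0) 13|_2 = 2^(2 + 1) + 2^2 + 1 ↦ 3^(3 + 1) + 3^3 + 1|_3 = 109 ⇒ 108
(1) 108|_3 = 3^(3 + 1) + 3^3 ↦ 4^(4 + 1) + 4^4|_4 = 1280 ⇒ 1279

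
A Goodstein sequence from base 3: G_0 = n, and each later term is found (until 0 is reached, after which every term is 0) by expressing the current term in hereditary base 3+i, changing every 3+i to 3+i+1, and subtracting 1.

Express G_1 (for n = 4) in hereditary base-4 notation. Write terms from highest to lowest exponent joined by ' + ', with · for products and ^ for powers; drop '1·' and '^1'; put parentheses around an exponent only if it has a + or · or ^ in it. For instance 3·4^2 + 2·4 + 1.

4

(0) 4|_3 = 3 + 1 ↦ 4 + 1|_4 = 5 ⇒ 4
(1) 4|_4 = 4 ↦ 5|_5 = 5 ⇒ 4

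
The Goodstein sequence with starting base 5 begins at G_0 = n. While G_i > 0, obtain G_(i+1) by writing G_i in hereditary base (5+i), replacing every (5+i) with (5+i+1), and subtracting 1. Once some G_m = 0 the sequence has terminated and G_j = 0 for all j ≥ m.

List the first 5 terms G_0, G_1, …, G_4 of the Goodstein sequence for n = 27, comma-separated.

27, 37, 49, 63, 69

G_0=27  [base 5] 5^2 + 2  →[5↦6]→  6^2 + 2 = 38  −1 ⇒ G_1=37
G_1=37  [base 6] 6^2 + 1  →[6↦7]→  7^2 + 1 = 50  −1 ⇒ G_2=49
G_2=49  [base 7] 7^2  →[7↦8]→  8^2 = 64  −1 ⇒ G_3=63
G_3=63  [base 8] 7·8 + 7  →[8↦9]→  7·9 + 7 = 70  −1 ⇒ G_4=69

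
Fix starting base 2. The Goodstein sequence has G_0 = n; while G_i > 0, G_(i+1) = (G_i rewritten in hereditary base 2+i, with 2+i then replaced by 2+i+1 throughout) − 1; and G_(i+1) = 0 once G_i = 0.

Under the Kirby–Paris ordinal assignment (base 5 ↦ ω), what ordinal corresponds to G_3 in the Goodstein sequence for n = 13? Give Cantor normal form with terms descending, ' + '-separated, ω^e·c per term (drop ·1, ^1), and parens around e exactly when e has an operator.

base 2: 13 = 2^(2 + 1) + 2^2 + 1; at 3: 3^(3 + 1) + 3^3 + 1 = 109; next = 108
base 3: 108 = 3^(3 + 1) + 3^3; at 4: 4^(4 + 1) + 4^4 = 1280; next = 1279
base 4: 1279 = 4^(4 + 1) + 3·4^3 + 3·4^2 + 3·4 + 3; at 5: 5^(5 + 1) + 3·5^3 + 3·5^2 + 3·5 + 3 = 16093; next = 16092
base 5: 16092 = 5^(5 + 1) + 3·5^3 + 3·5^2 + 3·5 + 2; at 6: 6^(6 + 1) + 3·6^3 + 3·6^2 + 3·6 + 2 = 280712; next = 280711

ω^(ω + 1) + ω^3·3 + ω^2·3 + ω·3 + 2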